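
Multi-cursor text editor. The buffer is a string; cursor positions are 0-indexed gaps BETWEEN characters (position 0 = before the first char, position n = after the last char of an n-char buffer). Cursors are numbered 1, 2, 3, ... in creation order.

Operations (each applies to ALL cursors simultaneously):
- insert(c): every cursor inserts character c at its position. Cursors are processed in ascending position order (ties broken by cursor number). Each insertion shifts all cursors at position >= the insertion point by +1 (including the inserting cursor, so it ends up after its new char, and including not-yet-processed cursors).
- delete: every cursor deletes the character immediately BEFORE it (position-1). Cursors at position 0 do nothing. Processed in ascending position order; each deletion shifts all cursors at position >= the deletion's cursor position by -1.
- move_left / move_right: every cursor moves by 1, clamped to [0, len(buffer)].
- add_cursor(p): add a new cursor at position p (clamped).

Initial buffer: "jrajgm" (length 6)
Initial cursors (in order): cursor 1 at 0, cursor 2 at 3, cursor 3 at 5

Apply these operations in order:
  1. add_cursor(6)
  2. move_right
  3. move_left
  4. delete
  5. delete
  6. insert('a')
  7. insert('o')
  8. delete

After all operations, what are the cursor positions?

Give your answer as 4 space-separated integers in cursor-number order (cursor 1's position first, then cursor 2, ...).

After op 1 (add_cursor(6)): buffer="jrajgm" (len 6), cursors c1@0 c2@3 c3@5 c4@6, authorship ......
After op 2 (move_right): buffer="jrajgm" (len 6), cursors c1@1 c2@4 c3@6 c4@6, authorship ......
After op 3 (move_left): buffer="jrajgm" (len 6), cursors c1@0 c2@3 c3@5 c4@5, authorship ......
After op 4 (delete): buffer="jrm" (len 3), cursors c1@0 c2@2 c3@2 c4@2, authorship ...
After op 5 (delete): buffer="m" (len 1), cursors c1@0 c2@0 c3@0 c4@0, authorship .
After op 6 (insert('a')): buffer="aaaam" (len 5), cursors c1@4 c2@4 c3@4 c4@4, authorship 1234.
After op 7 (insert('o')): buffer="aaaaoooom" (len 9), cursors c1@8 c2@8 c3@8 c4@8, authorship 12341234.
After op 8 (delete): buffer="aaaam" (len 5), cursors c1@4 c2@4 c3@4 c4@4, authorship 1234.

Answer: 4 4 4 4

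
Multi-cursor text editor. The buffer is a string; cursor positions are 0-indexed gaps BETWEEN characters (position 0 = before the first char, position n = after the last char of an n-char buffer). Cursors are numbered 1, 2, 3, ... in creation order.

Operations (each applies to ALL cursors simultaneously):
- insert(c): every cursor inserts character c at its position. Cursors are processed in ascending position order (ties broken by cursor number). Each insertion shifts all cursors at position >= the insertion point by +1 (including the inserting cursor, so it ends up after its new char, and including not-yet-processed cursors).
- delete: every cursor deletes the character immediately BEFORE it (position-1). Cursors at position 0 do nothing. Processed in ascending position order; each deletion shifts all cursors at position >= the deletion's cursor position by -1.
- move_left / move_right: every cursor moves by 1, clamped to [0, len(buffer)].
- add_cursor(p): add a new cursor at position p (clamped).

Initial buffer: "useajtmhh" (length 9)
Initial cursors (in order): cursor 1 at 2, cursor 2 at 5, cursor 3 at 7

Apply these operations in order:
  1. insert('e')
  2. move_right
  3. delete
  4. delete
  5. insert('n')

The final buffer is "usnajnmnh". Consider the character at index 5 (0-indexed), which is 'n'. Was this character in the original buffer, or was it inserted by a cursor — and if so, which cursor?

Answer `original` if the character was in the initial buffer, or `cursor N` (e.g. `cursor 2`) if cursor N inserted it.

Answer: cursor 2

Derivation:
After op 1 (insert('e')): buffer="useeajetmehh" (len 12), cursors c1@3 c2@7 c3@10, authorship ..1...2..3..
After op 2 (move_right): buffer="useeajetmehh" (len 12), cursors c1@4 c2@8 c3@11, authorship ..1...2..3..
After op 3 (delete): buffer="useajemeh" (len 9), cursors c1@3 c2@6 c3@8, authorship ..1..2.3.
After op 4 (delete): buffer="usajmh" (len 6), cursors c1@2 c2@4 c3@5, authorship ......
After op 5 (insert('n')): buffer="usnajnmnh" (len 9), cursors c1@3 c2@6 c3@8, authorship ..1..2.3.
Authorship (.=original, N=cursor N): . . 1 . . 2 . 3 .
Index 5: author = 2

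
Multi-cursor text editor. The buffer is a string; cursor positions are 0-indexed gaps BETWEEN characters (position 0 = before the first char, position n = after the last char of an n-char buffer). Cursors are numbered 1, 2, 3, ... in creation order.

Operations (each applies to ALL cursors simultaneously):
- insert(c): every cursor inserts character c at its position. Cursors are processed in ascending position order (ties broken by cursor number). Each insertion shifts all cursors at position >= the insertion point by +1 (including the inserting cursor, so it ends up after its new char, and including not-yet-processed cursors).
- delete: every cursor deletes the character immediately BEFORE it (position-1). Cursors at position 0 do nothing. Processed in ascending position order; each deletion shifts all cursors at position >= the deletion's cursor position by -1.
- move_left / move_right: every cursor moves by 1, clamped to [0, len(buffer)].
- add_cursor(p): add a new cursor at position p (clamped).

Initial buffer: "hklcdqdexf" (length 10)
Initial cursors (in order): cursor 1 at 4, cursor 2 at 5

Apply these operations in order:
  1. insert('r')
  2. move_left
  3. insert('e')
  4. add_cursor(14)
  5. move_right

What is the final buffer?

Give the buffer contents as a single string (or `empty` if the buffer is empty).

After op 1 (insert('r')): buffer="hklcrdrqdexf" (len 12), cursors c1@5 c2@7, authorship ....1.2.....
After op 2 (move_left): buffer="hklcrdrqdexf" (len 12), cursors c1@4 c2@6, authorship ....1.2.....
After op 3 (insert('e')): buffer="hklcerderqdexf" (len 14), cursors c1@5 c2@8, authorship ....11.22.....
After op 4 (add_cursor(14)): buffer="hklcerderqdexf" (len 14), cursors c1@5 c2@8 c3@14, authorship ....11.22.....
After op 5 (move_right): buffer="hklcerderqdexf" (len 14), cursors c1@6 c2@9 c3@14, authorship ....11.22.....

Answer: hklcerderqdexf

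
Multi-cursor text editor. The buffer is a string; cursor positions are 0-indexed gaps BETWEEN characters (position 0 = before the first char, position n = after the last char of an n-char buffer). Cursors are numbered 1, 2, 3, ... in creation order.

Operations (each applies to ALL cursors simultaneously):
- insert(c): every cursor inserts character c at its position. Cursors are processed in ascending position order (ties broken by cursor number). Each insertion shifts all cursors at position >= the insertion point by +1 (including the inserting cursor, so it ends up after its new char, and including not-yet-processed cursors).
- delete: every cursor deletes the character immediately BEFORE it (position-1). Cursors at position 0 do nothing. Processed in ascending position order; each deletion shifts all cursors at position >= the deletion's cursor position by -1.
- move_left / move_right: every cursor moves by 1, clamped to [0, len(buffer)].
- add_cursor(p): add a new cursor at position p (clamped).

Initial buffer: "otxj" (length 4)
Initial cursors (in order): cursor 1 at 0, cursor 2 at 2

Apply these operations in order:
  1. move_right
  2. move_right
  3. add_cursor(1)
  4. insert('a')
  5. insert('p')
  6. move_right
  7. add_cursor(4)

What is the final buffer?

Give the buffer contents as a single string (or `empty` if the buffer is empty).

After op 1 (move_right): buffer="otxj" (len 4), cursors c1@1 c2@3, authorship ....
After op 2 (move_right): buffer="otxj" (len 4), cursors c1@2 c2@4, authorship ....
After op 3 (add_cursor(1)): buffer="otxj" (len 4), cursors c3@1 c1@2 c2@4, authorship ....
After op 4 (insert('a')): buffer="oataxja" (len 7), cursors c3@2 c1@4 c2@7, authorship .3.1..2
After op 5 (insert('p')): buffer="oaptapxjap" (len 10), cursors c3@3 c1@6 c2@10, authorship .33.11..22
After op 6 (move_right): buffer="oaptapxjap" (len 10), cursors c3@4 c1@7 c2@10, authorship .33.11..22
After op 7 (add_cursor(4)): buffer="oaptapxjap" (len 10), cursors c3@4 c4@4 c1@7 c2@10, authorship .33.11..22

Answer: oaptapxjap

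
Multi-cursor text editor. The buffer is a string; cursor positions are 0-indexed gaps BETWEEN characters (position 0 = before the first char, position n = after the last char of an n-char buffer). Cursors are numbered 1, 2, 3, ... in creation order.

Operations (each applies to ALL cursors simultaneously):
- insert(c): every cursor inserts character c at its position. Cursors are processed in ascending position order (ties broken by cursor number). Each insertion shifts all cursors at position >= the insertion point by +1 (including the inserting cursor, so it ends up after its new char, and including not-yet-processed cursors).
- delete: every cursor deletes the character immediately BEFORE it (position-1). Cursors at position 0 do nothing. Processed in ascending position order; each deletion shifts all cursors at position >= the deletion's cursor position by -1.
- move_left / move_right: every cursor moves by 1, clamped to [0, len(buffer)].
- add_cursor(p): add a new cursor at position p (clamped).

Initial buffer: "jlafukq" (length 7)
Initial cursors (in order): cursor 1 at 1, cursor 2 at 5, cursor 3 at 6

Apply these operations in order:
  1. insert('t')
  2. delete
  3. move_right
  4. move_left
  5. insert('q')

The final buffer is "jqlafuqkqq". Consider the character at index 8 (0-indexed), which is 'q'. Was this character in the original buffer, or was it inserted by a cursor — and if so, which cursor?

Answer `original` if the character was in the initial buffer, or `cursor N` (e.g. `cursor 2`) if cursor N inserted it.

After op 1 (insert('t')): buffer="jtlafutktq" (len 10), cursors c1@2 c2@7 c3@9, authorship .1....2.3.
After op 2 (delete): buffer="jlafukq" (len 7), cursors c1@1 c2@5 c3@6, authorship .......
After op 3 (move_right): buffer="jlafukq" (len 7), cursors c1@2 c2@6 c3@7, authorship .......
After op 4 (move_left): buffer="jlafukq" (len 7), cursors c1@1 c2@5 c3@6, authorship .......
After op 5 (insert('q')): buffer="jqlafuqkqq" (len 10), cursors c1@2 c2@7 c3@9, authorship .1....2.3.
Authorship (.=original, N=cursor N): . 1 . . . . 2 . 3 .
Index 8: author = 3

Answer: cursor 3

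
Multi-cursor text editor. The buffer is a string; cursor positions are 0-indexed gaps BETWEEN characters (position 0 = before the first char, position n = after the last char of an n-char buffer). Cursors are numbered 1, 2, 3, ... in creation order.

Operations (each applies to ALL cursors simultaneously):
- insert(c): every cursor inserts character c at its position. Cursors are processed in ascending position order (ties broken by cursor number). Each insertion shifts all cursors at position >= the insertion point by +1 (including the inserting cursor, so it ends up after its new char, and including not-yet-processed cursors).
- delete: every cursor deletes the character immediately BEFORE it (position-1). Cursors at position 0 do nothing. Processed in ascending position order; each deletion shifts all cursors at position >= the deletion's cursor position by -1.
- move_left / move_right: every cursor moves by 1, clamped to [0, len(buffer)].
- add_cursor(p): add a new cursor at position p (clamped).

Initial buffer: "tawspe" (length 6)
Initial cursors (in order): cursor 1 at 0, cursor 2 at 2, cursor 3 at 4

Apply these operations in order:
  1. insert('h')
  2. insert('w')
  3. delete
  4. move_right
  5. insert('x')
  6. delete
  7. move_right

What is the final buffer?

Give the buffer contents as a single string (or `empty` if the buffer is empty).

Answer: htahwshpe

Derivation:
After op 1 (insert('h')): buffer="htahwshpe" (len 9), cursors c1@1 c2@4 c3@7, authorship 1..2..3..
After op 2 (insert('w')): buffer="hwtahwwshwpe" (len 12), cursors c1@2 c2@6 c3@10, authorship 11..22..33..
After op 3 (delete): buffer="htahwshpe" (len 9), cursors c1@1 c2@4 c3@7, authorship 1..2..3..
After op 4 (move_right): buffer="htahwshpe" (len 9), cursors c1@2 c2@5 c3@8, authorship 1..2..3..
After op 5 (insert('x')): buffer="htxahwxshpxe" (len 12), cursors c1@3 c2@7 c3@11, authorship 1.1.2.2.3.3.
After op 6 (delete): buffer="htahwshpe" (len 9), cursors c1@2 c2@5 c3@8, authorship 1..2..3..
After op 7 (move_right): buffer="htahwshpe" (len 9), cursors c1@3 c2@6 c3@9, authorship 1..2..3..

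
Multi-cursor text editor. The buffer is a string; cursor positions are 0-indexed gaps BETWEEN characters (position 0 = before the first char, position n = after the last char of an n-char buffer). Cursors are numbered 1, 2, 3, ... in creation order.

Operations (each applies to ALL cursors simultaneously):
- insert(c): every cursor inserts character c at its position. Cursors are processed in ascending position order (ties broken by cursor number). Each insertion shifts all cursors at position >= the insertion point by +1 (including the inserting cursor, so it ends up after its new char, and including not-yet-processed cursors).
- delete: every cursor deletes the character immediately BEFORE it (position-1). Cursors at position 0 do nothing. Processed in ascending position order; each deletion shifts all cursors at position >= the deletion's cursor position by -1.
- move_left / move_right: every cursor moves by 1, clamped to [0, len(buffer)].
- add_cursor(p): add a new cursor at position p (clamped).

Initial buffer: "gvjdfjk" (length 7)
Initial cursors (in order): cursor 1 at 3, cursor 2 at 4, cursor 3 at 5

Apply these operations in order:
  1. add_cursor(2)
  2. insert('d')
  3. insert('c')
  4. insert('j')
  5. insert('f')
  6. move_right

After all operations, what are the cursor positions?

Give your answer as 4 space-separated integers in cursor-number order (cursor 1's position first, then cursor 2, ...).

Answer: 12 17 22 7

Derivation:
After op 1 (add_cursor(2)): buffer="gvjdfjk" (len 7), cursors c4@2 c1@3 c2@4 c3@5, authorship .......
After op 2 (insert('d')): buffer="gvdjdddfdjk" (len 11), cursors c4@3 c1@5 c2@7 c3@9, authorship ..4.1.2.3..
After op 3 (insert('c')): buffer="gvdcjdcddcfdcjk" (len 15), cursors c4@4 c1@7 c2@10 c3@13, authorship ..44.11.22.33..
After op 4 (insert('j')): buffer="gvdcjjdcjddcjfdcjjk" (len 19), cursors c4@5 c1@9 c2@13 c3@17, authorship ..444.111.222.333..
After op 5 (insert('f')): buffer="gvdcjfjdcjfddcjffdcjfjk" (len 23), cursors c4@6 c1@11 c2@16 c3@21, authorship ..4444.1111.2222.3333..
After op 6 (move_right): buffer="gvdcjfjdcjfddcjffdcjfjk" (len 23), cursors c4@7 c1@12 c2@17 c3@22, authorship ..4444.1111.2222.3333..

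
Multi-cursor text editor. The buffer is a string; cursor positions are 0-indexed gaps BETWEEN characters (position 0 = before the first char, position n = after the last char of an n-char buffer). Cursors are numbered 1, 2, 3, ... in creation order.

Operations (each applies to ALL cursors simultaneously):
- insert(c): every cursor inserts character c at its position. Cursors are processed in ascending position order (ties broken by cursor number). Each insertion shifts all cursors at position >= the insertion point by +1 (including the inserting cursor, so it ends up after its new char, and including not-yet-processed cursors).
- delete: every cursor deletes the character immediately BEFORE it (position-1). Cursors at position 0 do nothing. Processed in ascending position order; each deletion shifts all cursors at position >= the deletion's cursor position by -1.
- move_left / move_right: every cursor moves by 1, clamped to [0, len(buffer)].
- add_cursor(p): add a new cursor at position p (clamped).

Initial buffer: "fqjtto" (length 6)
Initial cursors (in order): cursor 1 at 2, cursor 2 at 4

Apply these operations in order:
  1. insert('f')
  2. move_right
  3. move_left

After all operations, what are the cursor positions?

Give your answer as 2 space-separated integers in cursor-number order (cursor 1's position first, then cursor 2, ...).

After op 1 (insert('f')): buffer="fqfjtfto" (len 8), cursors c1@3 c2@6, authorship ..1..2..
After op 2 (move_right): buffer="fqfjtfto" (len 8), cursors c1@4 c2@7, authorship ..1..2..
After op 3 (move_left): buffer="fqfjtfto" (len 8), cursors c1@3 c2@6, authorship ..1..2..

Answer: 3 6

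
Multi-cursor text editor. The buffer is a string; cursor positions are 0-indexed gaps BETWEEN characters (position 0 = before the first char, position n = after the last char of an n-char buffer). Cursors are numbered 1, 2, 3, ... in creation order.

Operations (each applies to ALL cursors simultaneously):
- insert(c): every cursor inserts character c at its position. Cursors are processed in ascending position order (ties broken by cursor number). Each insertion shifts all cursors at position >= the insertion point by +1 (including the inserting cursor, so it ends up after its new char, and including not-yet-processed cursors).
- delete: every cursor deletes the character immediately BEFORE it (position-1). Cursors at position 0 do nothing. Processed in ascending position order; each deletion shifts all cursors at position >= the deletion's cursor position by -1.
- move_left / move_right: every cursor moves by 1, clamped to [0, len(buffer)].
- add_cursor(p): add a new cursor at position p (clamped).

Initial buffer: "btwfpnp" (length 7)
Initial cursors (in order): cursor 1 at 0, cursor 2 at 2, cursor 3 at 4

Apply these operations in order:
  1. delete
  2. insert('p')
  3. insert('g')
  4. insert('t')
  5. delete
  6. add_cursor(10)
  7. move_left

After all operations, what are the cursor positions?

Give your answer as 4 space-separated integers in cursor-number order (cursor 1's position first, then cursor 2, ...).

After op 1 (delete): buffer="bwpnp" (len 5), cursors c1@0 c2@1 c3@2, authorship .....
After op 2 (insert('p')): buffer="pbpwppnp" (len 8), cursors c1@1 c2@3 c3@5, authorship 1.2.3...
After op 3 (insert('g')): buffer="pgbpgwpgpnp" (len 11), cursors c1@2 c2@5 c3@8, authorship 11.22.33...
After op 4 (insert('t')): buffer="pgtbpgtwpgtpnp" (len 14), cursors c1@3 c2@7 c3@11, authorship 111.222.333...
After op 5 (delete): buffer="pgbpgwpgpnp" (len 11), cursors c1@2 c2@5 c3@8, authorship 11.22.33...
After op 6 (add_cursor(10)): buffer="pgbpgwpgpnp" (len 11), cursors c1@2 c2@5 c3@8 c4@10, authorship 11.22.33...
After op 7 (move_left): buffer="pgbpgwpgpnp" (len 11), cursors c1@1 c2@4 c3@7 c4@9, authorship 11.22.33...

Answer: 1 4 7 9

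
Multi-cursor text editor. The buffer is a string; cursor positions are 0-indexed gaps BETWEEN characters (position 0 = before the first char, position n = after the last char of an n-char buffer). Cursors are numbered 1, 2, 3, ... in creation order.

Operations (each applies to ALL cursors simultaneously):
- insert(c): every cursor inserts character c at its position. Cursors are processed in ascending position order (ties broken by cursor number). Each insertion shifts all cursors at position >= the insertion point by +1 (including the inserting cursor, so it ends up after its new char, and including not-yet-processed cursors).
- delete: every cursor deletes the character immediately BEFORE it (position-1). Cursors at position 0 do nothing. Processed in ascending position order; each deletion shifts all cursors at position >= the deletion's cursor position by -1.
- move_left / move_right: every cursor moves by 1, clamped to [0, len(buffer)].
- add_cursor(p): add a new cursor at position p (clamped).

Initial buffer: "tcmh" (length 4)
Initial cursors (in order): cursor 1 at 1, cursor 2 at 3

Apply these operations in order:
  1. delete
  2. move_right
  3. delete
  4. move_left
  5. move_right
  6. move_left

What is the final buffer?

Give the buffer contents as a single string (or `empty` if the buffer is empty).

Answer: empty

Derivation:
After op 1 (delete): buffer="ch" (len 2), cursors c1@0 c2@1, authorship ..
After op 2 (move_right): buffer="ch" (len 2), cursors c1@1 c2@2, authorship ..
After op 3 (delete): buffer="" (len 0), cursors c1@0 c2@0, authorship 
After op 4 (move_left): buffer="" (len 0), cursors c1@0 c2@0, authorship 
After op 5 (move_right): buffer="" (len 0), cursors c1@0 c2@0, authorship 
After op 6 (move_left): buffer="" (len 0), cursors c1@0 c2@0, authorship 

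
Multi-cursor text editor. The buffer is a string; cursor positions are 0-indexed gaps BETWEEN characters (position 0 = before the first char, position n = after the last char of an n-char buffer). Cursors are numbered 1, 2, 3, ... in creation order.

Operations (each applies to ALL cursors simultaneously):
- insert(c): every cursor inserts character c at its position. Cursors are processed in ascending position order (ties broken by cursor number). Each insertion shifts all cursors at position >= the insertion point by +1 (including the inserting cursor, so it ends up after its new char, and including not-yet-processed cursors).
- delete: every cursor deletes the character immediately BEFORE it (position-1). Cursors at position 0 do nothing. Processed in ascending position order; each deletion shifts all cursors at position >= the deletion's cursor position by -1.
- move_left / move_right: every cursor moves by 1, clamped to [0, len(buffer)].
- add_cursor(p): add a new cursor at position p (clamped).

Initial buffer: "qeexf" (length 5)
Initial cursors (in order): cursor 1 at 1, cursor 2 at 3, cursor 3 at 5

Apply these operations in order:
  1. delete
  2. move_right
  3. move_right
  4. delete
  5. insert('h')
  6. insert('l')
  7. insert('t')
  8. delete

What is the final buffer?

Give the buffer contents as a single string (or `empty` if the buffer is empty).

After op 1 (delete): buffer="ex" (len 2), cursors c1@0 c2@1 c3@2, authorship ..
After op 2 (move_right): buffer="ex" (len 2), cursors c1@1 c2@2 c3@2, authorship ..
After op 3 (move_right): buffer="ex" (len 2), cursors c1@2 c2@2 c3@2, authorship ..
After op 4 (delete): buffer="" (len 0), cursors c1@0 c2@0 c3@0, authorship 
After op 5 (insert('h')): buffer="hhh" (len 3), cursors c1@3 c2@3 c3@3, authorship 123
After op 6 (insert('l')): buffer="hhhlll" (len 6), cursors c1@6 c2@6 c3@6, authorship 123123
After op 7 (insert('t')): buffer="hhhlllttt" (len 9), cursors c1@9 c2@9 c3@9, authorship 123123123
After op 8 (delete): buffer="hhhlll" (len 6), cursors c1@6 c2@6 c3@6, authorship 123123

Answer: hhhlll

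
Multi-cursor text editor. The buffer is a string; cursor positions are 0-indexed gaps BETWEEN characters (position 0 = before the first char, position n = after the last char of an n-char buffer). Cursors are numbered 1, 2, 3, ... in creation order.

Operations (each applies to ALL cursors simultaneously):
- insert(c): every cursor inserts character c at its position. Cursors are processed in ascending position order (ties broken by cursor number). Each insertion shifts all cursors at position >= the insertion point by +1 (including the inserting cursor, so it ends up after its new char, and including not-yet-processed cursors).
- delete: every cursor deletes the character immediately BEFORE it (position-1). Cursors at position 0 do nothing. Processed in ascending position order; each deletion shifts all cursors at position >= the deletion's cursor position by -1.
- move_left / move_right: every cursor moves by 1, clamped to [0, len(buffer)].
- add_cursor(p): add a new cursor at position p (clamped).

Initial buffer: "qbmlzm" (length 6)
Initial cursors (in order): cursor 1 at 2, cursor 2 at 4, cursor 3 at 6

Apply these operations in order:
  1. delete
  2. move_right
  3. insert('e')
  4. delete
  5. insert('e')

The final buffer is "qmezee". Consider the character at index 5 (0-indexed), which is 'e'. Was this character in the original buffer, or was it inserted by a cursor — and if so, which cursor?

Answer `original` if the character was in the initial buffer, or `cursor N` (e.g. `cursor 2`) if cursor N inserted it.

Answer: cursor 3

Derivation:
After op 1 (delete): buffer="qmz" (len 3), cursors c1@1 c2@2 c3@3, authorship ...
After op 2 (move_right): buffer="qmz" (len 3), cursors c1@2 c2@3 c3@3, authorship ...
After op 3 (insert('e')): buffer="qmezee" (len 6), cursors c1@3 c2@6 c3@6, authorship ..1.23
After op 4 (delete): buffer="qmz" (len 3), cursors c1@2 c2@3 c3@3, authorship ...
After op 5 (insert('e')): buffer="qmezee" (len 6), cursors c1@3 c2@6 c3@6, authorship ..1.23
Authorship (.=original, N=cursor N): . . 1 . 2 3
Index 5: author = 3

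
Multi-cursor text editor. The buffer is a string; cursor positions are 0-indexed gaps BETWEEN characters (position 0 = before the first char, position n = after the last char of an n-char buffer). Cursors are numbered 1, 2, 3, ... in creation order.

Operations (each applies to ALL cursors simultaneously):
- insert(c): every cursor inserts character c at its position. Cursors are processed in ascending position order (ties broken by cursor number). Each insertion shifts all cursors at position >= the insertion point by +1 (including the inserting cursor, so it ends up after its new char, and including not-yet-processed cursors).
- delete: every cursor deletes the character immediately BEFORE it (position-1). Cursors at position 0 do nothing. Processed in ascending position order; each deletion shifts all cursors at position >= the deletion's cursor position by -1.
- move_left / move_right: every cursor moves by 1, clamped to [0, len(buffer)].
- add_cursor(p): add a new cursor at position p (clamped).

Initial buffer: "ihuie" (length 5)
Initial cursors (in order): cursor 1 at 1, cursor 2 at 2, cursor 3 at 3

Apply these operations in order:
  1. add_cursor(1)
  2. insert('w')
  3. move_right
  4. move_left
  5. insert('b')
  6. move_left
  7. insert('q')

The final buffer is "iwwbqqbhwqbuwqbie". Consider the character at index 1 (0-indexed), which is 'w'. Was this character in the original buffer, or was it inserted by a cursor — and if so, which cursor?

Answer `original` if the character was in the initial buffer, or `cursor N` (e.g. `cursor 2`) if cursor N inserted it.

After op 1 (add_cursor(1)): buffer="ihuie" (len 5), cursors c1@1 c4@1 c2@2 c3@3, authorship .....
After op 2 (insert('w')): buffer="iwwhwuwie" (len 9), cursors c1@3 c4@3 c2@5 c3@7, authorship .14.2.3..
After op 3 (move_right): buffer="iwwhwuwie" (len 9), cursors c1@4 c4@4 c2@6 c3@8, authorship .14.2.3..
After op 4 (move_left): buffer="iwwhwuwie" (len 9), cursors c1@3 c4@3 c2@5 c3@7, authorship .14.2.3..
After op 5 (insert('b')): buffer="iwwbbhwbuwbie" (len 13), cursors c1@5 c4@5 c2@8 c3@11, authorship .1414.22.33..
After op 6 (move_left): buffer="iwwbbhwbuwbie" (len 13), cursors c1@4 c4@4 c2@7 c3@10, authorship .1414.22.33..
After op 7 (insert('q')): buffer="iwwbqqbhwqbuwqbie" (len 17), cursors c1@6 c4@6 c2@10 c3@14, authorship .141144.222.333..
Authorship (.=original, N=cursor N): . 1 4 1 1 4 4 . 2 2 2 . 3 3 3 . .
Index 1: author = 1

Answer: cursor 1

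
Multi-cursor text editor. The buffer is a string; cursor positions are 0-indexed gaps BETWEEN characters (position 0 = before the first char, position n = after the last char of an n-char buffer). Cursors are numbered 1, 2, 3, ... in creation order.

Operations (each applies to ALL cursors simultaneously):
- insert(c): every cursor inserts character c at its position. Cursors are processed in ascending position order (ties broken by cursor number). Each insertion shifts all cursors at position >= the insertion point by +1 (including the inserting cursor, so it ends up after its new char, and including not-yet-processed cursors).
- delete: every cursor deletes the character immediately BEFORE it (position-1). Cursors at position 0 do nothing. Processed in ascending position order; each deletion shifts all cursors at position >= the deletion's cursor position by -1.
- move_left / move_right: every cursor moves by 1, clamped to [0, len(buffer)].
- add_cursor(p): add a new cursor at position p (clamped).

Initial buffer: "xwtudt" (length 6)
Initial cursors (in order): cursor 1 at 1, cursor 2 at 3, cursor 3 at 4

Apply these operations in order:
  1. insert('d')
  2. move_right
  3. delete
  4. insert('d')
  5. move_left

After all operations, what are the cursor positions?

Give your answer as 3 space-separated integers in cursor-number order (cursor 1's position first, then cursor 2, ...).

Answer: 2 5 7

Derivation:
After op 1 (insert('d')): buffer="xdwtduddt" (len 9), cursors c1@2 c2@5 c3@7, authorship .1..2.3..
After op 2 (move_right): buffer="xdwtduddt" (len 9), cursors c1@3 c2@6 c3@8, authorship .1..2.3..
After op 3 (delete): buffer="xdtddt" (len 6), cursors c1@2 c2@4 c3@5, authorship .1.23.
After op 4 (insert('d')): buffer="xddtddddt" (len 9), cursors c1@3 c2@6 c3@8, authorship .11.2233.
After op 5 (move_left): buffer="xddtddddt" (len 9), cursors c1@2 c2@5 c3@7, authorship .11.2233.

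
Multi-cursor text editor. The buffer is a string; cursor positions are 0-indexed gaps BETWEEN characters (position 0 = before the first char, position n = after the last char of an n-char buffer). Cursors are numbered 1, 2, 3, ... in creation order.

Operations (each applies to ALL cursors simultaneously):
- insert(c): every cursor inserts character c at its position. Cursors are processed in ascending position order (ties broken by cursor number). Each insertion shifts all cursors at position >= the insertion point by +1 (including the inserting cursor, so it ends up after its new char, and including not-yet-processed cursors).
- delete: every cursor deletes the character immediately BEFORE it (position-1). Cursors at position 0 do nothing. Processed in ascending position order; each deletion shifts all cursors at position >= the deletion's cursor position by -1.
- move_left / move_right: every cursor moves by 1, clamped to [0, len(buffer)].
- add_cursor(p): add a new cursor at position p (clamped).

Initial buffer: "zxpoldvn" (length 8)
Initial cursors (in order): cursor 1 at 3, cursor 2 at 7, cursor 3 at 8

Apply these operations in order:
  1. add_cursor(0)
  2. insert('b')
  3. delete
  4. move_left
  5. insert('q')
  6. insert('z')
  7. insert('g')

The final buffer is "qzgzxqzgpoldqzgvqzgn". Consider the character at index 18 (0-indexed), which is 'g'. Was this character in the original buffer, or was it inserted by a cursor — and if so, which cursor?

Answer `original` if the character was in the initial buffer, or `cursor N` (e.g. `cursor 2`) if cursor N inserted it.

Answer: cursor 3

Derivation:
After op 1 (add_cursor(0)): buffer="zxpoldvn" (len 8), cursors c4@0 c1@3 c2@7 c3@8, authorship ........
After op 2 (insert('b')): buffer="bzxpboldvbnb" (len 12), cursors c4@1 c1@5 c2@10 c3@12, authorship 4...1....2.3
After op 3 (delete): buffer="zxpoldvn" (len 8), cursors c4@0 c1@3 c2@7 c3@8, authorship ........
After op 4 (move_left): buffer="zxpoldvn" (len 8), cursors c4@0 c1@2 c2@6 c3@7, authorship ........
After op 5 (insert('q')): buffer="qzxqpoldqvqn" (len 12), cursors c4@1 c1@4 c2@9 c3@11, authorship 4..1....2.3.
After op 6 (insert('z')): buffer="qzzxqzpoldqzvqzn" (len 16), cursors c4@2 c1@6 c2@12 c3@15, authorship 44..11....22.33.
After op 7 (insert('g')): buffer="qzgzxqzgpoldqzgvqzgn" (len 20), cursors c4@3 c1@8 c2@15 c3@19, authorship 444..111....222.333.
Authorship (.=original, N=cursor N): 4 4 4 . . 1 1 1 . . . . 2 2 2 . 3 3 3 .
Index 18: author = 3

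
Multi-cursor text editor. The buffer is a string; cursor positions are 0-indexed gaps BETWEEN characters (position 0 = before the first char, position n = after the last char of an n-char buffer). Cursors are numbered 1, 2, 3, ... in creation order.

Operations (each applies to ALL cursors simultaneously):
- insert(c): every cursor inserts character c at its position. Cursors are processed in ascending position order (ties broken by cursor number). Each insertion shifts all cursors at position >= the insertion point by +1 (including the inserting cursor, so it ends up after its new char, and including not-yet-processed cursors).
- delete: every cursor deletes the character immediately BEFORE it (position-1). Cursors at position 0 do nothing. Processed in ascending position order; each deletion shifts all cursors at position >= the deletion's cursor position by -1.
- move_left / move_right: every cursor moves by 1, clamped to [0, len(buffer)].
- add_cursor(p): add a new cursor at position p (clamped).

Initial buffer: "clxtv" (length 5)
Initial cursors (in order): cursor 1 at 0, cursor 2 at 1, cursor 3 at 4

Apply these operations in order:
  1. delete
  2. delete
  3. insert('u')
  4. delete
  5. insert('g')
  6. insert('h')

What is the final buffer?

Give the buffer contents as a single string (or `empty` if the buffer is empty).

Answer: gghhlghv

Derivation:
After op 1 (delete): buffer="lxv" (len 3), cursors c1@0 c2@0 c3@2, authorship ...
After op 2 (delete): buffer="lv" (len 2), cursors c1@0 c2@0 c3@1, authorship ..
After op 3 (insert('u')): buffer="uuluv" (len 5), cursors c1@2 c2@2 c3@4, authorship 12.3.
After op 4 (delete): buffer="lv" (len 2), cursors c1@0 c2@0 c3@1, authorship ..
After op 5 (insert('g')): buffer="gglgv" (len 5), cursors c1@2 c2@2 c3@4, authorship 12.3.
After op 6 (insert('h')): buffer="gghhlghv" (len 8), cursors c1@4 c2@4 c3@7, authorship 1212.33.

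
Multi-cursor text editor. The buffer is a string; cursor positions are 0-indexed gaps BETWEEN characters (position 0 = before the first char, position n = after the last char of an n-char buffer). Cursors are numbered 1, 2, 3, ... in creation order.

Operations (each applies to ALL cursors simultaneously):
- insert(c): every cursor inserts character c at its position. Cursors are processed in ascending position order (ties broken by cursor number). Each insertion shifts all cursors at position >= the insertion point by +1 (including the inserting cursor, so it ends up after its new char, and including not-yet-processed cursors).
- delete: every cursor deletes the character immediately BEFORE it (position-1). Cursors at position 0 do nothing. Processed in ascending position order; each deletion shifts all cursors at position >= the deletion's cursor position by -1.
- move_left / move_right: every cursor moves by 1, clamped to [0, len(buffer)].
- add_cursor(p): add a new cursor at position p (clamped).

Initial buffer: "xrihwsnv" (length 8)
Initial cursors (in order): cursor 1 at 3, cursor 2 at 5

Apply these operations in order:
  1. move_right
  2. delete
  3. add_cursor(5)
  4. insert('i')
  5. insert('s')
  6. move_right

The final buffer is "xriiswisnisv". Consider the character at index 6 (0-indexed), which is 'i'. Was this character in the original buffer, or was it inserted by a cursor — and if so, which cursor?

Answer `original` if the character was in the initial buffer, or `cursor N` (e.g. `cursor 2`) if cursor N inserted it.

After op 1 (move_right): buffer="xrihwsnv" (len 8), cursors c1@4 c2@6, authorship ........
After op 2 (delete): buffer="xriwnv" (len 6), cursors c1@3 c2@4, authorship ......
After op 3 (add_cursor(5)): buffer="xriwnv" (len 6), cursors c1@3 c2@4 c3@5, authorship ......
After op 4 (insert('i')): buffer="xriiwiniv" (len 9), cursors c1@4 c2@6 c3@8, authorship ...1.2.3.
After op 5 (insert('s')): buffer="xriiswisnisv" (len 12), cursors c1@5 c2@8 c3@11, authorship ...11.22.33.
After op 6 (move_right): buffer="xriiswisnisv" (len 12), cursors c1@6 c2@9 c3@12, authorship ...11.22.33.
Authorship (.=original, N=cursor N): . . . 1 1 . 2 2 . 3 3 .
Index 6: author = 2

Answer: cursor 2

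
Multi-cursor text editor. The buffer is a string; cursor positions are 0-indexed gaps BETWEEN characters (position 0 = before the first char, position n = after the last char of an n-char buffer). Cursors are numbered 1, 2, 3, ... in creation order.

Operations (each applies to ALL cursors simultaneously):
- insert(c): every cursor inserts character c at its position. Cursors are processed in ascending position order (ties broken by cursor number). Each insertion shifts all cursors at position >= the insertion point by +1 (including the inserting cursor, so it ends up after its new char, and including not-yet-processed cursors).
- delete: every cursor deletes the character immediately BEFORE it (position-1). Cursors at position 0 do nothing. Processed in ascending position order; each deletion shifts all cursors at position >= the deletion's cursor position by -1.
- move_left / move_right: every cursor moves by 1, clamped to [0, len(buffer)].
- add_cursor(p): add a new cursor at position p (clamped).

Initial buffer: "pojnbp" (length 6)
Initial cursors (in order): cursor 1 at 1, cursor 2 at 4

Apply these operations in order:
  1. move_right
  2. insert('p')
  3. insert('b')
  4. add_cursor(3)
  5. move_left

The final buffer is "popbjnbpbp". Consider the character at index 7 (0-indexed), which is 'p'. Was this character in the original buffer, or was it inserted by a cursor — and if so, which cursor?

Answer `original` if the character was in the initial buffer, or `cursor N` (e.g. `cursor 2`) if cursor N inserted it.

Answer: cursor 2

Derivation:
After op 1 (move_right): buffer="pojnbp" (len 6), cursors c1@2 c2@5, authorship ......
After op 2 (insert('p')): buffer="popjnbpp" (len 8), cursors c1@3 c2@7, authorship ..1...2.
After op 3 (insert('b')): buffer="popbjnbpbp" (len 10), cursors c1@4 c2@9, authorship ..11...22.
After op 4 (add_cursor(3)): buffer="popbjnbpbp" (len 10), cursors c3@3 c1@4 c2@9, authorship ..11...22.
After op 5 (move_left): buffer="popbjnbpbp" (len 10), cursors c3@2 c1@3 c2@8, authorship ..11...22.
Authorship (.=original, N=cursor N): . . 1 1 . . . 2 2 .
Index 7: author = 2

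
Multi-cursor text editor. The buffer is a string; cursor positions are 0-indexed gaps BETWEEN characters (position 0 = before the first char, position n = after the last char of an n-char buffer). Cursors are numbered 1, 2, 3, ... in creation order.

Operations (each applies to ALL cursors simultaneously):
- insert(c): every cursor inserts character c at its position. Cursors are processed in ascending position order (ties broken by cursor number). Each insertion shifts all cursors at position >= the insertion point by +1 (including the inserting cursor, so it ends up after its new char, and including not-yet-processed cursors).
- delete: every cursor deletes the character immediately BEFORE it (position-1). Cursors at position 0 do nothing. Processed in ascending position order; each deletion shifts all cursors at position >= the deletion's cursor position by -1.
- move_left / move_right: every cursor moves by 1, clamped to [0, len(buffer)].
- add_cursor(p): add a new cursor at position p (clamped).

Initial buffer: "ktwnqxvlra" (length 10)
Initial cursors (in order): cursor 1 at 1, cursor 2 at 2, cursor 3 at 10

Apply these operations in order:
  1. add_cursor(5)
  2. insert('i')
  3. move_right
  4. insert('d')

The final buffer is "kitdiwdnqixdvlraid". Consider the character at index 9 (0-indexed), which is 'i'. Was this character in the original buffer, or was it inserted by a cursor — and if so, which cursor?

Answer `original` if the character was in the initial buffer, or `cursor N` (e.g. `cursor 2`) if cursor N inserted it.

After op 1 (add_cursor(5)): buffer="ktwnqxvlra" (len 10), cursors c1@1 c2@2 c4@5 c3@10, authorship ..........
After op 2 (insert('i')): buffer="kitiwnqixvlrai" (len 14), cursors c1@2 c2@4 c4@8 c3@14, authorship .1.2...4.....3
After op 3 (move_right): buffer="kitiwnqixvlrai" (len 14), cursors c1@3 c2@5 c4@9 c3@14, authorship .1.2...4.....3
After op 4 (insert('d')): buffer="kitdiwdnqixdvlraid" (len 18), cursors c1@4 c2@7 c4@12 c3@18, authorship .1.12.2..4.4....33
Authorship (.=original, N=cursor N): . 1 . 1 2 . 2 . . 4 . 4 . . . . 3 3
Index 9: author = 4

Answer: cursor 4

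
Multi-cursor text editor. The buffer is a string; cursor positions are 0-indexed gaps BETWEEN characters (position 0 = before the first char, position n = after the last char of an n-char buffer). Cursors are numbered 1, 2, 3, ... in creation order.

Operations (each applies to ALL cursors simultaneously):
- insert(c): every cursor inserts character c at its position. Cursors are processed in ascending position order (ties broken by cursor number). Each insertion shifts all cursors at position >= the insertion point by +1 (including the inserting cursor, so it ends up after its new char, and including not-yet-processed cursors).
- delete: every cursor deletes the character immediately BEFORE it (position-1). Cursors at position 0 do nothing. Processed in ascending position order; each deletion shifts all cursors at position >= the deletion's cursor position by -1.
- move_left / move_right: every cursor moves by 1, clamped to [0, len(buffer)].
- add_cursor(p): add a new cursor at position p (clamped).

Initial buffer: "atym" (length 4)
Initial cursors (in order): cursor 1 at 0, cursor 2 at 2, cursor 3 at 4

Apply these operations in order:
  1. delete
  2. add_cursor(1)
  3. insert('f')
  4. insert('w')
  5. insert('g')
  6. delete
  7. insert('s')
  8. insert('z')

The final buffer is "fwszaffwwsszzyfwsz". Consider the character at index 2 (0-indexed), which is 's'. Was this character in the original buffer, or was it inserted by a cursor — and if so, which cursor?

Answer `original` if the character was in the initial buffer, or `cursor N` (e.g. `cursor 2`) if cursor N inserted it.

After op 1 (delete): buffer="ay" (len 2), cursors c1@0 c2@1 c3@2, authorship ..
After op 2 (add_cursor(1)): buffer="ay" (len 2), cursors c1@0 c2@1 c4@1 c3@2, authorship ..
After op 3 (insert('f')): buffer="faffyf" (len 6), cursors c1@1 c2@4 c4@4 c3@6, authorship 1.24.3
After op 4 (insert('w')): buffer="fwaffwwyfw" (len 10), cursors c1@2 c2@7 c4@7 c3@10, authorship 11.2424.33
After op 5 (insert('g')): buffer="fwgaffwwggyfwg" (len 14), cursors c1@3 c2@10 c4@10 c3@14, authorship 111.242424.333
After op 6 (delete): buffer="fwaffwwyfw" (len 10), cursors c1@2 c2@7 c4@7 c3@10, authorship 11.2424.33
After op 7 (insert('s')): buffer="fwsaffwwssyfws" (len 14), cursors c1@3 c2@10 c4@10 c3@14, authorship 111.242424.333
After op 8 (insert('z')): buffer="fwszaffwwsszzyfwsz" (len 18), cursors c1@4 c2@13 c4@13 c3@18, authorship 1111.24242424.3333
Authorship (.=original, N=cursor N): 1 1 1 1 . 2 4 2 4 2 4 2 4 . 3 3 3 3
Index 2: author = 1

Answer: cursor 1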